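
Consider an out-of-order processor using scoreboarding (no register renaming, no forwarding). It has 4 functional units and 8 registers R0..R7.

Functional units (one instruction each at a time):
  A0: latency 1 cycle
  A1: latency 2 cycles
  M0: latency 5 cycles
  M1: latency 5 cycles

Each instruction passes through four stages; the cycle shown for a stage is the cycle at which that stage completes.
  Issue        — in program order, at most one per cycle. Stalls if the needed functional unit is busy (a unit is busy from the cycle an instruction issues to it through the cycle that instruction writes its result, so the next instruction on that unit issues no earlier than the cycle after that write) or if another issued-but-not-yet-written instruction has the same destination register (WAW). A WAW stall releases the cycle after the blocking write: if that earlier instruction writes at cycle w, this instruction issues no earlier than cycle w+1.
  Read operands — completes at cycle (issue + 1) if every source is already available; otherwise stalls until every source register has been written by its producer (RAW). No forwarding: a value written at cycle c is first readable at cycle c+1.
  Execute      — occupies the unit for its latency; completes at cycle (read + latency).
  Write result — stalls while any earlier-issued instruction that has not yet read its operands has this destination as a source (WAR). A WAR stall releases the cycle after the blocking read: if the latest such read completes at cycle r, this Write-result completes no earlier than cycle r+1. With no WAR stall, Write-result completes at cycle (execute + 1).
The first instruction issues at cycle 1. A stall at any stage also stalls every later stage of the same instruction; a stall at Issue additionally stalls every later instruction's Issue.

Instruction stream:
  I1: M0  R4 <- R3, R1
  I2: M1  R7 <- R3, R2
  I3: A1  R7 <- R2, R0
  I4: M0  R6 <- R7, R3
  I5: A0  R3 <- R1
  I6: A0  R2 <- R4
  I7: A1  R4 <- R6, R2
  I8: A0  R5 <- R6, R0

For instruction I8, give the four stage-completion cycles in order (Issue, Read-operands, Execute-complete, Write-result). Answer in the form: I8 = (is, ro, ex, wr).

I8 = (21, 22, 23, 24)

[I1] 1/2/7/8
[I2] 2/3/8/9
[I3] 10/11/13/14  (WAW R7: wait I2 write@9)
[I4] 11/15/20/21  (RAW R7: wait I3 write@14)
[I5] 12/13/14/16  (WAR R3: wait I4 read@15)
[I6] 17/18/19/20  (struct: A0 busy until I5 writes@16)
[I7] 18/22/24/25  (RAW R6: wait I4 write@21)
[I8] 21/22/23/24  (struct: A0 busy until I6 writes@20)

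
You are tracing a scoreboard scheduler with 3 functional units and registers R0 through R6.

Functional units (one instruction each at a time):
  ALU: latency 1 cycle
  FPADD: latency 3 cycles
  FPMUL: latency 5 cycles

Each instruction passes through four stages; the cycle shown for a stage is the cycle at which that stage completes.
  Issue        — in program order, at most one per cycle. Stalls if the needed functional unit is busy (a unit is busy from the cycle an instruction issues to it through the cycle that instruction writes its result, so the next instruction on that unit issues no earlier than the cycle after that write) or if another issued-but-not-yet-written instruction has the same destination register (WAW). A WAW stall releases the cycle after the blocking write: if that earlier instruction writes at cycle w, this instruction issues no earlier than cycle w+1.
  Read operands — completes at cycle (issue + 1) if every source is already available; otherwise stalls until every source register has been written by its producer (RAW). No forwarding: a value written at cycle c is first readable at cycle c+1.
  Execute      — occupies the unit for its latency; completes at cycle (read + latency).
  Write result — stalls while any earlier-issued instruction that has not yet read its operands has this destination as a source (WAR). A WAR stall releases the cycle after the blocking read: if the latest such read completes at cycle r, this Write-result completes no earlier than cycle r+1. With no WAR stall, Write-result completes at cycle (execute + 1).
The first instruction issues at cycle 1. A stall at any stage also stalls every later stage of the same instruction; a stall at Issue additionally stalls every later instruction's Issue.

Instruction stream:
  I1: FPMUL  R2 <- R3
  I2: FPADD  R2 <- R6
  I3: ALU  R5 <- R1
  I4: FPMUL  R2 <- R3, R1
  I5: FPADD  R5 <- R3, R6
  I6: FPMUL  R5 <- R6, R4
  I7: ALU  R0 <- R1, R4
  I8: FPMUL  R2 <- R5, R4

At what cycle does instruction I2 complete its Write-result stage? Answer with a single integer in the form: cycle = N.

cycle = 14

t=1  I1→FPMUL
t=2  I1 RO
t=7  I1 EX
t=8  I1 WR R2
t=9  I2→FPADD
t=10  I2 RO; I3→ALU
t=11  I3 RO
t=12  I3 EX
t=13  I2 EX; I3 WR R5
t=14  I2 WR R2
t=15  I4→FPMUL
t=16  I4 RO; I5→FPADD
t=17  I5 RO
t=20  I5 EX
t=21  I4 EX; I5 WR R5
t=22  I4 WR R2
t=23  I6→FPMUL
t=24  I6 RO; I7→ALU
t=25  I7 RO
t=26  I7 EX
t=27  I7 WR R0
t=29  I6 EX
t=30  I6 WR R5
t=31  I8→FPMUL
t=32  I8 RO
t=37  I8 EX
t=38  I8 WR R2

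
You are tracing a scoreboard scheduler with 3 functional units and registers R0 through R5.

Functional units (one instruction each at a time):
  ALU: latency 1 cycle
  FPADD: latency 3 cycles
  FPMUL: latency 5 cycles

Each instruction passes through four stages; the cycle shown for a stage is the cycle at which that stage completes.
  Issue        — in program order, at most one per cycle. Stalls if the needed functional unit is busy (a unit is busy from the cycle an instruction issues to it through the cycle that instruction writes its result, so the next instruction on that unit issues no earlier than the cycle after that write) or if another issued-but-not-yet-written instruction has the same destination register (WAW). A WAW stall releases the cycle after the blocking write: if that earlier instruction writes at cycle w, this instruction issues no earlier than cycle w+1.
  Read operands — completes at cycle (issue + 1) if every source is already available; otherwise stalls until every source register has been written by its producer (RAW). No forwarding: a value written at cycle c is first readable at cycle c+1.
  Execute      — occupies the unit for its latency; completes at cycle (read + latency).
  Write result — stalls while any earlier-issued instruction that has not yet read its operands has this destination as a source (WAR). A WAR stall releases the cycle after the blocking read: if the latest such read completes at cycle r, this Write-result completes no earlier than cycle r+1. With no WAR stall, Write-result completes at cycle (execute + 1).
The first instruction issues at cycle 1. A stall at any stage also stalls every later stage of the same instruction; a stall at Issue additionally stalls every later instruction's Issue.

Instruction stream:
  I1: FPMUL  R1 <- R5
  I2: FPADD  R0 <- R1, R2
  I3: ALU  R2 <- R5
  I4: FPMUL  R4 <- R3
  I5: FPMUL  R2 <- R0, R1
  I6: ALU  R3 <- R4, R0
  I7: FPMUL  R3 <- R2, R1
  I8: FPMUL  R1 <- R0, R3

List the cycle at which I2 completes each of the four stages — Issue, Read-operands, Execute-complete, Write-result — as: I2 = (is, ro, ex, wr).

I2 = (2, 9, 12, 13)

1) issue 1, read 2, done 7, write 8
2) issue 2, read 9, done 12, write 13  <RAW R1: wait I1 write@8>
3) issue 3, read 4, done 5, write 10  <WAR R2: wait I2 read@9>
4) issue 9, read 10, done 15, write 16  <struct: FPMUL busy until I1 writes@8>
5) issue 17, read 18, done 23, write 24  <struct: FPMUL busy until I4 writes@16>
6) issue 18, read 19, done 20, write 21
7) issue 25, read 26, done 31, write 32  <struct: FPMUL busy until I5 writes@24>
8) issue 33, read 34, done 39, write 40  <struct: FPMUL busy until I7 writes@32>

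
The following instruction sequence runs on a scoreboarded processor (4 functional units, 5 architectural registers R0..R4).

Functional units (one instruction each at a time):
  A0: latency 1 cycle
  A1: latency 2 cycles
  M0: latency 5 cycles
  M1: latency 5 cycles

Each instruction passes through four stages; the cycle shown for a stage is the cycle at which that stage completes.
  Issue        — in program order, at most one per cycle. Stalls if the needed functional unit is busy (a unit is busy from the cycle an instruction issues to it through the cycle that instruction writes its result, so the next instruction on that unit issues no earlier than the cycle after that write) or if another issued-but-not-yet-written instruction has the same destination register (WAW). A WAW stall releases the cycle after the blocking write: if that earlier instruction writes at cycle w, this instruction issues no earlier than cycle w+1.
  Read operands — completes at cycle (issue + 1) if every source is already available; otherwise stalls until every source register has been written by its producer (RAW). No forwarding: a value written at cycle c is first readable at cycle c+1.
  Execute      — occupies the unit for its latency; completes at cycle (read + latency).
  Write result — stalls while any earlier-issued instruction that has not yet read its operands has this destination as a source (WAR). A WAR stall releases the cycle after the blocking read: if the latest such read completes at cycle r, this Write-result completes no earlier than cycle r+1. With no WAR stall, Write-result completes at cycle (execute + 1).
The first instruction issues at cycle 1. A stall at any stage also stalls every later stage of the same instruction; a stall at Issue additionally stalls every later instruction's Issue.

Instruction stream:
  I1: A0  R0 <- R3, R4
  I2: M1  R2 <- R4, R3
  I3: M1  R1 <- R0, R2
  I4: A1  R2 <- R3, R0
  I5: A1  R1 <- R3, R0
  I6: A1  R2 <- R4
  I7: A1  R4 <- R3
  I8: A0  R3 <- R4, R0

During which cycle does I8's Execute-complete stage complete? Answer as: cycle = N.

cycle 1: I1→A0
cycle 2: I1 RO | I2→M1
cycle 3: I1 EX | I2 RO
cycle 4: I1 WR R0
cycle 8: I2 EX
cycle 9: I2 WR R2
cycle 10: I3→M1
cycle 11: I3 RO | I4→A1
cycle 12: I4 RO
cycle 14: I4 EX
cycle 15: I4 WR R2
cycle 16: I3 EX
cycle 17: I3 WR R1
cycle 18: I5→A1
cycle 19: I5 RO
cycle 21: I5 EX
cycle 22: I5 WR R1
cycle 23: I6→A1
cycle 24: I6 RO
cycle 26: I6 EX
cycle 27: I6 WR R2
cycle 28: I7→A1
cycle 29: I7 RO | I8→A0
cycle 31: I7 EX
cycle 32: I7 WR R4
cycle 33: I8 RO
cycle 34: I8 EX
cycle 35: I8 WR R3

cycle = 34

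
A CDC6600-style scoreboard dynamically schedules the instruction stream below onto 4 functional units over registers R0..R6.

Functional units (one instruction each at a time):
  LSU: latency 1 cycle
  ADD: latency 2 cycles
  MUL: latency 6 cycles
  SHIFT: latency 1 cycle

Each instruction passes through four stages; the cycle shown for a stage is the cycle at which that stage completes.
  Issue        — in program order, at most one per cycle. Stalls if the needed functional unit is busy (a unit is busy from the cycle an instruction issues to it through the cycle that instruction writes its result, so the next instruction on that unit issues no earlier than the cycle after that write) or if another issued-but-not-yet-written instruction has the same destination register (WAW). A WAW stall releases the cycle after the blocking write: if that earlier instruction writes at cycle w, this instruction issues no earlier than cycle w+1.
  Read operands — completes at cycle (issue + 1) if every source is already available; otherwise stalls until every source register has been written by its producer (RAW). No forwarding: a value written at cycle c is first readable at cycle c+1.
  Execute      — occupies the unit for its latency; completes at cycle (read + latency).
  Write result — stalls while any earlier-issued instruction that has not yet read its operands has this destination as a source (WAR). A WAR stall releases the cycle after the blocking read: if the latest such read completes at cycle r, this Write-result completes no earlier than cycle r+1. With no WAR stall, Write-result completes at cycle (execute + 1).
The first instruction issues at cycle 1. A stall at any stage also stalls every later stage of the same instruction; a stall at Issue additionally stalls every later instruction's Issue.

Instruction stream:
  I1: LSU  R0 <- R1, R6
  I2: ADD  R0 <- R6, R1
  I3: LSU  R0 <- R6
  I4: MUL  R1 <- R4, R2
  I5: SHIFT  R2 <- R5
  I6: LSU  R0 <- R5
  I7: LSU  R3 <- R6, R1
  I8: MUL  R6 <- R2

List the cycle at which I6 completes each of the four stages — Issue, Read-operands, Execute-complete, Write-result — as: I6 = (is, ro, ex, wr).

[1] I1 issues→LSU
[2] I1 reads
[3] I1 exec-done
[4] I1 writes R0
[5] I2 issues→ADD
[6] I2 reads
[8] I2 exec-done
[9] I2 writes R0
[10] I3 issues→LSU
[11] I3 reads | I4 issues→MUL
[12] I3 exec-done | I4 reads | I5 issues→SHIFT
[13] I3 writes R0 | I5 reads
[14] I5 exec-done | I6 issues→LSU
[15] I5 writes R2 | I6 reads
[16] I6 exec-done
[17] I6 writes R0
[18] I4 exec-done | I7 issues→LSU
[19] I4 writes R1
[20] I7 reads | I8 issues→MUL
[21] I7 exec-done | I8 reads
[22] I7 writes R3
[27] I8 exec-done
[28] I8 writes R6

I6 = (14, 15, 16, 17)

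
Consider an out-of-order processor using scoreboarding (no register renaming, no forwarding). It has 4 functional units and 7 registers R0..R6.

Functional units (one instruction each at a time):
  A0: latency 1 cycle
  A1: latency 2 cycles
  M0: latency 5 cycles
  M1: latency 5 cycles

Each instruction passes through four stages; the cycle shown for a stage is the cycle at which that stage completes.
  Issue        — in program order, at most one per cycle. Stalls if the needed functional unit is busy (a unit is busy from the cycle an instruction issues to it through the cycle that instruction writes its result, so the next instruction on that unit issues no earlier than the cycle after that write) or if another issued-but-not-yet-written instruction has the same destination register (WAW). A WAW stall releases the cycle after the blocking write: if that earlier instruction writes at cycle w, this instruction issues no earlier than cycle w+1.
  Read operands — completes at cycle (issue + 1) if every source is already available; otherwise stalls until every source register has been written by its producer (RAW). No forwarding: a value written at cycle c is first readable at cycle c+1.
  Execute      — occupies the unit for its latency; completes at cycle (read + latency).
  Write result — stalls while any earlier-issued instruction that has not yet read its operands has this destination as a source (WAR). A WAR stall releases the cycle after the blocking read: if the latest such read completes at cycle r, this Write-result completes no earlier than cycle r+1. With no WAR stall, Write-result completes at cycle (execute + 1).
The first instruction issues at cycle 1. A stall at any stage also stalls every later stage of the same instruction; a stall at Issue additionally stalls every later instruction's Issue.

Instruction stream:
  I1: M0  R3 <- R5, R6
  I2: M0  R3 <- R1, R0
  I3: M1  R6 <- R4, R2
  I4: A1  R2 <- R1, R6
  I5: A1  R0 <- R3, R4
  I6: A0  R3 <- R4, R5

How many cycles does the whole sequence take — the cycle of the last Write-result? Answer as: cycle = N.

cycle = 26

[1] I1 dispatched to M0
[2] I1 operands ready
[7] I1 complete
[8] R3←I1
[9] I2 dispatched to M0
[10] I2 operands ready; I3 dispatched to M1
[11] I3 operands ready; I4 dispatched to A1
[15] I2 complete
[16] R3←I2; I3 complete
[17] R6←I3
[18] I4 operands ready
[20] I4 complete
[21] R2←I4
[22] I5 dispatched to A1
[23] I5 operands ready; I6 dispatched to A0
[24] I6 operands ready
[25] I5 complete; I6 complete
[26] R0←I5; R3←I6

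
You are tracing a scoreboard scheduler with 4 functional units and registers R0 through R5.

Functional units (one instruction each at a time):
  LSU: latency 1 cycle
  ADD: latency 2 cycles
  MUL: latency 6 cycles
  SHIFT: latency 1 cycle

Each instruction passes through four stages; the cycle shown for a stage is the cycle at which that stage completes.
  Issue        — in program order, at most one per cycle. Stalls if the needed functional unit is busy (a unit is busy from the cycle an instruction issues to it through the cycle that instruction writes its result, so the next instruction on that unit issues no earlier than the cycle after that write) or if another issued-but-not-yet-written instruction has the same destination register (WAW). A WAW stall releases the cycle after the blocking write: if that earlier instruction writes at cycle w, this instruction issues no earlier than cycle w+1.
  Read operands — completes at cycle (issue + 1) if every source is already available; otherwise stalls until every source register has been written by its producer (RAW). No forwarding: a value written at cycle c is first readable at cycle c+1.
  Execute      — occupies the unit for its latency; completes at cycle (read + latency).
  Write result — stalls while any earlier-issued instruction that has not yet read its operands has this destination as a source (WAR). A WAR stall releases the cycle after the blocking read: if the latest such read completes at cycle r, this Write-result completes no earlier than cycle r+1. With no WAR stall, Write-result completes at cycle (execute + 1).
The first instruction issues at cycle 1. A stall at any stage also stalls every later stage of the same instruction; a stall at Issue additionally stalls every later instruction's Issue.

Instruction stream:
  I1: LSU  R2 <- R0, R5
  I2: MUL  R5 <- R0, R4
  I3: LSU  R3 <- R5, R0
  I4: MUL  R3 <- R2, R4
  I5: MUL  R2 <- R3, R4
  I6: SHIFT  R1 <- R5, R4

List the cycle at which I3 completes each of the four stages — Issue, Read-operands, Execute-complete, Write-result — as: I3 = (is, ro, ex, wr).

I3 = (5, 11, 12, 13)

1) issue 1, read 2, done 3, write 4
2) issue 2, read 3, done 9, write 10
3) issue 5, read 11, done 12, write 13  <struct: LSU busy until I1 writes@4 / RAW R5: wait I2 write@10>
4) issue 14, read 15, done 21, write 22  <WAW R3: wait I3 write@13>
5) issue 23, read 24, done 30, write 31  <struct: MUL busy until I4 writes@22>
6) issue 24, read 25, done 26, write 27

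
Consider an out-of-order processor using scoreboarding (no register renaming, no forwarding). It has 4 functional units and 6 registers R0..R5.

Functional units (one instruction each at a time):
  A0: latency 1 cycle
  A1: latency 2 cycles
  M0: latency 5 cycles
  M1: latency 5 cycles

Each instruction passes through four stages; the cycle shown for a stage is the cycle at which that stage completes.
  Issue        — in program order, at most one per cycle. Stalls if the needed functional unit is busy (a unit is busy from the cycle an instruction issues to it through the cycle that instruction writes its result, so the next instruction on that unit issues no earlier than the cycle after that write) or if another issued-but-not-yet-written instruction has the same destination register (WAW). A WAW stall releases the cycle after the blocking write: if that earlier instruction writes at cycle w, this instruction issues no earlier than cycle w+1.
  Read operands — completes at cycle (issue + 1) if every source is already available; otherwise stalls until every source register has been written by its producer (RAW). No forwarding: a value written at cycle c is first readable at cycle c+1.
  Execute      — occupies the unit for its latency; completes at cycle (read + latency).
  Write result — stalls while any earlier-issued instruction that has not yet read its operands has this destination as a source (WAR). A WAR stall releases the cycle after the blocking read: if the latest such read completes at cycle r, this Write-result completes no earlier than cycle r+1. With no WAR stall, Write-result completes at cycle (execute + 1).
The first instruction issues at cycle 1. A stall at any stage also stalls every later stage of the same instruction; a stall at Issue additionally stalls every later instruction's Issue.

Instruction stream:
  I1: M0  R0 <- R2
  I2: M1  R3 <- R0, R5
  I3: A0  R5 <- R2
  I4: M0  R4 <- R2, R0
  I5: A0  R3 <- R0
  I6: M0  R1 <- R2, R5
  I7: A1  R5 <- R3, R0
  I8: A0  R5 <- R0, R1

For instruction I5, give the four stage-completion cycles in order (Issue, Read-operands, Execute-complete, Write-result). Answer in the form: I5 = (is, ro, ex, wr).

cycle 1: issue I1 (M0)
cycle 2: I1 read-ops · issue I2 (M1)
cycle 3: issue I3 (A0)
cycle 4: I3 read-ops
cycle 5: I3 finished on A0
cycle 7: I1 finished on M0
cycle 8: I1→R0
cycle 9: I2 read-ops · issue I4 (M0)
cycle 10: I3→R5 · I4 read-ops
cycle 14: I2 finished on M1
cycle 15: I2→R3 · I4 finished on M0
cycle 16: I4→R4 · issue I5 (A0)
cycle 17: I5 read-ops · issue I6 (M0)
cycle 18: I5 finished on A0 · I6 read-ops · issue I7 (A1)
cycle 19: I5→R3
cycle 20: I7 read-ops
cycle 22: I7 finished on A1
cycle 23: I6 finished on M0 · I7→R5
cycle 24: I6→R1 · issue I8 (A0)
cycle 25: I8 read-ops
cycle 26: I8 finished on A0
cycle 27: I8→R5

I5 = (16, 17, 18, 19)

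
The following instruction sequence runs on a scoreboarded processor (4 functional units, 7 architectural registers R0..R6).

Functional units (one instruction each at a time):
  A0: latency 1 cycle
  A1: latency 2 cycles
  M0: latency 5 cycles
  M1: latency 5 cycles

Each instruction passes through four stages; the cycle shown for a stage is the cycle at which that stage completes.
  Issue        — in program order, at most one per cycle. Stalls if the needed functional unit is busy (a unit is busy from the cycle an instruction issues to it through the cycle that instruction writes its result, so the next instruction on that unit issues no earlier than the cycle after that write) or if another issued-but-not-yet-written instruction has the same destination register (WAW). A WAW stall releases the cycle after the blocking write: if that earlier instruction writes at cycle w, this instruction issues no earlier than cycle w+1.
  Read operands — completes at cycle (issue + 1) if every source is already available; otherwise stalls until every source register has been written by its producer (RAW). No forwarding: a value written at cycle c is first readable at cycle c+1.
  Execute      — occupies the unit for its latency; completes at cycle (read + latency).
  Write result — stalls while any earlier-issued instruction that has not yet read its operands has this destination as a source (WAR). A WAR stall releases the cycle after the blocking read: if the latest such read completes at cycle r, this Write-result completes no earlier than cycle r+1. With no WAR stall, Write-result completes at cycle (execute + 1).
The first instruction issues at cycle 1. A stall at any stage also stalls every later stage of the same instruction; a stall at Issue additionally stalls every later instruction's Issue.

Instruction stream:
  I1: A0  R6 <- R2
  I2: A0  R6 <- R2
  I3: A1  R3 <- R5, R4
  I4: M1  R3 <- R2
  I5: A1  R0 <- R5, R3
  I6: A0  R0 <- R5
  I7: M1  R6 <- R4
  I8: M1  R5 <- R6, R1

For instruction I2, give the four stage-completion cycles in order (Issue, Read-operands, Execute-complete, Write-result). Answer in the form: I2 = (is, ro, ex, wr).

I2 = (5, 6, 7, 8)

c1: I1→A0
c2: I1 RO
c3: I1 EX
c4: I1 WR R6
c5: I2→A0
c6: I2 RO, I3→A1
c7: I2 EX, I3 RO
c8: I2 WR R6
c9: I3 EX
c10: I3 WR R3
c11: I4→M1
c12: I4 RO, I5→A1
c17: I4 EX
c18: I4 WR R3
c19: I5 RO
c21: I5 EX
c22: I5 WR R0
c23: I6→A0
c24: I6 RO, I7→M1
c25: I6 EX, I7 RO
c26: I6 WR R0
c30: I7 EX
c31: I7 WR R6
c32: I8→M1
c33: I8 RO
c38: I8 EX
c39: I8 WR R5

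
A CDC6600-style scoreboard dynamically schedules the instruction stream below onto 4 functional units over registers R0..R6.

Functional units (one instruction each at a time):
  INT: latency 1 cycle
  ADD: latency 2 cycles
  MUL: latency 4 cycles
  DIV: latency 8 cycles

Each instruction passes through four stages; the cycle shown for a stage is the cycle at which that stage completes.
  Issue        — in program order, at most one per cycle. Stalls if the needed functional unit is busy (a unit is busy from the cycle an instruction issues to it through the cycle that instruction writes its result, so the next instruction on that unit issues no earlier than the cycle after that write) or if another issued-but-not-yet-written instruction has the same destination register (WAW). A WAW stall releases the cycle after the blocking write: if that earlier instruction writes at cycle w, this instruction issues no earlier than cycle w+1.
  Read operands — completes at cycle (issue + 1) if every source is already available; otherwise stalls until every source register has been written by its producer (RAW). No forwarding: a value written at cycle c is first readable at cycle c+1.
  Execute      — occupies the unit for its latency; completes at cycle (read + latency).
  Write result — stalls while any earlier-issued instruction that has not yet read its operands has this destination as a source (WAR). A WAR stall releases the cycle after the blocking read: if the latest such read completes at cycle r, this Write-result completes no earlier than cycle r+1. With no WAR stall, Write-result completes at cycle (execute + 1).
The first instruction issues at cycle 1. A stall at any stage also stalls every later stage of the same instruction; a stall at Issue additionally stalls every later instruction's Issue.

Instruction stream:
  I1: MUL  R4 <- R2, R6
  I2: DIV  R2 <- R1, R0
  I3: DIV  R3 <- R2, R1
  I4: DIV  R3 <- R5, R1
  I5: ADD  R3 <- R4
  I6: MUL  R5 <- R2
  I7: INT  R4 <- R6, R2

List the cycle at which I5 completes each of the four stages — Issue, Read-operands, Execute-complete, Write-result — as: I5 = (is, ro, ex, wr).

I5 = (35, 36, 38, 39)

c1: I1 issues→MUL
c2: I1 reads; I2 issues→DIV
c3: I2 reads
c6: I1 exec-done
c7: I1 writes R4
c11: I2 exec-done
c12: I2 writes R2
c13: I3 issues→DIV
c14: I3 reads
c22: I3 exec-done
c23: I3 writes R3
c24: I4 issues→DIV
c25: I4 reads
c33: I4 exec-done
c34: I4 writes R3
c35: I5 issues→ADD
c36: I5 reads; I6 issues→MUL
c37: I6 reads; I7 issues→INT
c38: I5 exec-done; I7 reads
c39: I5 writes R3; I7 exec-done
c40: I7 writes R4
c41: I6 exec-done
c42: I6 writes R5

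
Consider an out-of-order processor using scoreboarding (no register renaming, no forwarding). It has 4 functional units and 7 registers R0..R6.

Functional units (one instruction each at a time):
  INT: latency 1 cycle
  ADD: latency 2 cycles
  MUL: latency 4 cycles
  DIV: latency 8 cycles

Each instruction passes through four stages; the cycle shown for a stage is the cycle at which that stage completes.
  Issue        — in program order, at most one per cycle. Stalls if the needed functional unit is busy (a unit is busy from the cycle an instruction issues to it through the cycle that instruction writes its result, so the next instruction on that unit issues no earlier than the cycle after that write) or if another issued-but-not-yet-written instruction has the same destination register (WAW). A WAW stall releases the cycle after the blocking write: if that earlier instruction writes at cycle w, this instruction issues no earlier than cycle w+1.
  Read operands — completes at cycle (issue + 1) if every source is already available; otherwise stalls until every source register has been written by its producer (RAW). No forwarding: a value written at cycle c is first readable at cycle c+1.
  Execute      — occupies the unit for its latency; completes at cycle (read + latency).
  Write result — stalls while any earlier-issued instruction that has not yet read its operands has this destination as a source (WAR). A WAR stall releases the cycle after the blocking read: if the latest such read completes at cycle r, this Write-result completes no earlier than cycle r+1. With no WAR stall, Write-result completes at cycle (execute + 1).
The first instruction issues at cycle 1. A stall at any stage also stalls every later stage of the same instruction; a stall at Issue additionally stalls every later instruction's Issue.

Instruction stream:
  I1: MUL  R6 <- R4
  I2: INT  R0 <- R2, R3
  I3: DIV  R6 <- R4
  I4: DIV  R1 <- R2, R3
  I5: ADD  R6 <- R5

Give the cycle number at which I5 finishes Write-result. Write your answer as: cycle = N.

cycle = 24

  I1 | 1 | 2 | 6 | 7
  I2 | 2 | 3 | 4 | 5
  I3 | 8 | 9 | 17 | 18   WAW R6: wait I1 write@7
  I4 | 19 | 20 | 28 | 29   struct: DIV busy until I3 writes@18
  I5 | 20 | 21 | 23 | 24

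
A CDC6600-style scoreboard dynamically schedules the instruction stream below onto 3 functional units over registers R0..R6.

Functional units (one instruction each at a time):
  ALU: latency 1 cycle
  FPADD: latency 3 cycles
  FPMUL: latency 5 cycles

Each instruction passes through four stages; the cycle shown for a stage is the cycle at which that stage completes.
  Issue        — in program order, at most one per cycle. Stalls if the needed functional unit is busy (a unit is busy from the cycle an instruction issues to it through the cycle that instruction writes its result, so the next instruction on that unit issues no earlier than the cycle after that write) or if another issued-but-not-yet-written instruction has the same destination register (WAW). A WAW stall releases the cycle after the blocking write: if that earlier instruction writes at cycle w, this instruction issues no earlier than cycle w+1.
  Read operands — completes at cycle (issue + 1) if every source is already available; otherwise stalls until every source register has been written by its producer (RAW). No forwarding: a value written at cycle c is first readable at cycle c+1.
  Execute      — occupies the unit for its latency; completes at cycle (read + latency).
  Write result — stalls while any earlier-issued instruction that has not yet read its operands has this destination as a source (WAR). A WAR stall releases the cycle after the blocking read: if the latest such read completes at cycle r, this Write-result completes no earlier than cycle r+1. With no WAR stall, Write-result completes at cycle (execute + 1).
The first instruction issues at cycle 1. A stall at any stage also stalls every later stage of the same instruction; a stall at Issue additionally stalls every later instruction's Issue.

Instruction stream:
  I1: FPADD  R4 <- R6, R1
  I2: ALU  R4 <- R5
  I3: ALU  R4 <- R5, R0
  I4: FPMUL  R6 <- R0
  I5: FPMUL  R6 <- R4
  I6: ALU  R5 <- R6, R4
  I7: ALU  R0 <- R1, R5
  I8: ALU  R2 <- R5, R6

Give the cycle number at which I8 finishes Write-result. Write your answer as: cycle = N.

t=1  issue I1 (FPADD)
t=2  I1 read-ops
t=5  I1 finished on FPADD
t=6  I1→R4
t=7  issue I2 (ALU)
t=8  I2 read-ops
t=9  I2 finished on ALU
t=10  I2→R4
t=11  issue I3 (ALU)
t=12  I3 read-ops · issue I4 (FPMUL)
t=13  I3 finished on ALU · I4 read-ops
t=14  I3→R4
t=18  I4 finished on FPMUL
t=19  I4→R6
t=20  issue I5 (FPMUL)
t=21  I5 read-ops · issue I6 (ALU)
t=26  I5 finished on FPMUL
t=27  I5→R6
t=28  I6 read-ops
t=29  I6 finished on ALU
t=30  I6→R5
t=31  issue I7 (ALU)
t=32  I7 read-ops
t=33  I7 finished on ALU
t=34  I7→R0
t=35  issue I8 (ALU)
t=36  I8 read-ops
t=37  I8 finished on ALU
t=38  I8→R2

cycle = 38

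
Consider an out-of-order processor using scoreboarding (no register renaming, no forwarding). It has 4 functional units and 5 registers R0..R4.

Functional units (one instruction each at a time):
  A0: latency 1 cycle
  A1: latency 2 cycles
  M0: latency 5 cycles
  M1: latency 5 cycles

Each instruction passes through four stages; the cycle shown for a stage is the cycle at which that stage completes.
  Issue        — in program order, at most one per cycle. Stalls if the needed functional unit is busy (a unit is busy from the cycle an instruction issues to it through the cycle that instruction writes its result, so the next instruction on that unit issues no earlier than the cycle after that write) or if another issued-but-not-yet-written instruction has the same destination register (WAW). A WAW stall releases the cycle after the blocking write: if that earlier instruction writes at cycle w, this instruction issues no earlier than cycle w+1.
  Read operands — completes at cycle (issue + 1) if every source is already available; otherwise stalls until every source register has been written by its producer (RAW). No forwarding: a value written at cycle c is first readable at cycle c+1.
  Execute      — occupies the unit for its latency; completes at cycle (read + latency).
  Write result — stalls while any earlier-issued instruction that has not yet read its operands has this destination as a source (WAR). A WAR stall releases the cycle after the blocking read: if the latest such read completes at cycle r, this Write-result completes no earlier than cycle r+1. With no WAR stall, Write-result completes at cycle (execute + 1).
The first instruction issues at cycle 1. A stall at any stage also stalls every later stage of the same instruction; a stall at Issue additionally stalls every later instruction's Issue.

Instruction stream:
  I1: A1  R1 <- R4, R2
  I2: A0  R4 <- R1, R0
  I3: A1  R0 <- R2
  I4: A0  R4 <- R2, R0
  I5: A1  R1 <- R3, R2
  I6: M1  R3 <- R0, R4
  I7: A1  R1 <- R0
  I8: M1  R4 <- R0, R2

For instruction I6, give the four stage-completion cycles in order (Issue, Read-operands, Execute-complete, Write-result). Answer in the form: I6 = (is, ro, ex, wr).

[1] I1→A1
[2] I1 RO, I2→A0
[4] I1 EX
[5] I1 WR R1
[6] I2 RO, I3→A1
[7] I2 EX, I3 RO
[8] I2 WR R4
[9] I3 EX, I4→A0
[10] I3 WR R0
[11] I4 RO, I5→A1
[12] I4 EX, I5 RO, I6→M1
[13] I4 WR R4
[14] I5 EX, I6 RO
[15] I5 WR R1
[16] I7→A1
[17] I7 RO
[19] I6 EX, I7 EX
[20] I6 WR R3, I7 WR R1
[21] I8→M1
[22] I8 RO
[27] I8 EX
[28] I8 WR R4

I6 = (12, 14, 19, 20)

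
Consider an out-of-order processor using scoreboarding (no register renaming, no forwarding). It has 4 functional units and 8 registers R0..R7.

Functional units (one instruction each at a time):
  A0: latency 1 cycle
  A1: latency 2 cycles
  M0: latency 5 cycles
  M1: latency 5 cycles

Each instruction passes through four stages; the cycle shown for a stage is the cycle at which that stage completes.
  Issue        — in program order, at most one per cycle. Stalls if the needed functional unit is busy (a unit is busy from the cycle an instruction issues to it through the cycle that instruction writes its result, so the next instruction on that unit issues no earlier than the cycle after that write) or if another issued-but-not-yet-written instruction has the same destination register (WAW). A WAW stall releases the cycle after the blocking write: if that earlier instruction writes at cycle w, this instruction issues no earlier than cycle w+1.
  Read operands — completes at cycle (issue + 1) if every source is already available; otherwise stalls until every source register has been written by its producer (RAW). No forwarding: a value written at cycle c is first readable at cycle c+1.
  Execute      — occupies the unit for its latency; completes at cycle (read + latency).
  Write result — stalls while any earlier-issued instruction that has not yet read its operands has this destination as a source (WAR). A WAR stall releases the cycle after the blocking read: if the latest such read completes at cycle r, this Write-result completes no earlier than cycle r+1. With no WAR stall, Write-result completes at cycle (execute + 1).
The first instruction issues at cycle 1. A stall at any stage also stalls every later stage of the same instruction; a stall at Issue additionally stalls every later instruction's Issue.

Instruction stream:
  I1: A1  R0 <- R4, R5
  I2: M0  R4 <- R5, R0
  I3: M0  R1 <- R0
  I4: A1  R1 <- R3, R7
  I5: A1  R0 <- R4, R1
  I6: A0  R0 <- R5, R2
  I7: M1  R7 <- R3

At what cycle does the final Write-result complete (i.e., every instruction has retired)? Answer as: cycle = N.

t=1  I1→A1
t=2  I1 RO; I2→M0
t=4  I1 EX
t=5  I1 WR R0
t=6  I2 RO
t=11  I2 EX
t=12  I2 WR R4
t=13  I3→M0
t=14  I3 RO
t=19  I3 EX
t=20  I3 WR R1
t=21  I4→A1
t=22  I4 RO
t=24  I4 EX
t=25  I4 WR R1
t=26  I5→A1
t=27  I5 RO
t=29  I5 EX
t=30  I5 WR R0
t=31  I6→A0
t=32  I6 RO; I7→M1
t=33  I6 EX; I7 RO
t=34  I6 WR R0
t=38  I7 EX
t=39  I7 WR R7

cycle = 39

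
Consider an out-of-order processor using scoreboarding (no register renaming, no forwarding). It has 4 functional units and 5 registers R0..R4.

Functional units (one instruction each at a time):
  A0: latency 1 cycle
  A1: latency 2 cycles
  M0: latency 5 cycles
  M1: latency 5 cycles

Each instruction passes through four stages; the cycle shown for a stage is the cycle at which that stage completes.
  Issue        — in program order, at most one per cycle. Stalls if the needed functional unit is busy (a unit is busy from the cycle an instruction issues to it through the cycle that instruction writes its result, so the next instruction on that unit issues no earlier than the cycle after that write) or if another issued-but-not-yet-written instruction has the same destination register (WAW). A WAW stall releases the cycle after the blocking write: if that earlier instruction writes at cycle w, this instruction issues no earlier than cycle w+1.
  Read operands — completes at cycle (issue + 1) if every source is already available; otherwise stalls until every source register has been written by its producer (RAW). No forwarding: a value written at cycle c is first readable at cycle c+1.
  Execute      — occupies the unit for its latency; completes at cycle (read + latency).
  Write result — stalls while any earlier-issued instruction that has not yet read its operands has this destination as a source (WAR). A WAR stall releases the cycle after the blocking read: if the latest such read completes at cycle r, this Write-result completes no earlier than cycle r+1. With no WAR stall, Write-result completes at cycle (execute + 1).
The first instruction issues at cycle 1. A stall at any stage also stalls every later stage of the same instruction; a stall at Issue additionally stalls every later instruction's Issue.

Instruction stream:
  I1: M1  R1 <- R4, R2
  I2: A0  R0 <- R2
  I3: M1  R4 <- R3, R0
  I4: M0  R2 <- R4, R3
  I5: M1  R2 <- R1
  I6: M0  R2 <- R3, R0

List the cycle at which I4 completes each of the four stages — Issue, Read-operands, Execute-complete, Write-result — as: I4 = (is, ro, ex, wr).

I1 -> (1, 2, 7, 8)
I2 -> (2, 3, 4, 5)
I3 -> (9, 10, 15, 16)  // struct: M1 busy until I1 writes@8
I4 -> (10, 17, 22, 23)  // RAW R4: wait I3 write@16
I5 -> (24, 25, 30, 31)  // WAW R2: wait I4 write@23
I6 -> (32, 33, 38, 39)  // WAW R2: wait I5 write@31

I4 = (10, 17, 22, 23)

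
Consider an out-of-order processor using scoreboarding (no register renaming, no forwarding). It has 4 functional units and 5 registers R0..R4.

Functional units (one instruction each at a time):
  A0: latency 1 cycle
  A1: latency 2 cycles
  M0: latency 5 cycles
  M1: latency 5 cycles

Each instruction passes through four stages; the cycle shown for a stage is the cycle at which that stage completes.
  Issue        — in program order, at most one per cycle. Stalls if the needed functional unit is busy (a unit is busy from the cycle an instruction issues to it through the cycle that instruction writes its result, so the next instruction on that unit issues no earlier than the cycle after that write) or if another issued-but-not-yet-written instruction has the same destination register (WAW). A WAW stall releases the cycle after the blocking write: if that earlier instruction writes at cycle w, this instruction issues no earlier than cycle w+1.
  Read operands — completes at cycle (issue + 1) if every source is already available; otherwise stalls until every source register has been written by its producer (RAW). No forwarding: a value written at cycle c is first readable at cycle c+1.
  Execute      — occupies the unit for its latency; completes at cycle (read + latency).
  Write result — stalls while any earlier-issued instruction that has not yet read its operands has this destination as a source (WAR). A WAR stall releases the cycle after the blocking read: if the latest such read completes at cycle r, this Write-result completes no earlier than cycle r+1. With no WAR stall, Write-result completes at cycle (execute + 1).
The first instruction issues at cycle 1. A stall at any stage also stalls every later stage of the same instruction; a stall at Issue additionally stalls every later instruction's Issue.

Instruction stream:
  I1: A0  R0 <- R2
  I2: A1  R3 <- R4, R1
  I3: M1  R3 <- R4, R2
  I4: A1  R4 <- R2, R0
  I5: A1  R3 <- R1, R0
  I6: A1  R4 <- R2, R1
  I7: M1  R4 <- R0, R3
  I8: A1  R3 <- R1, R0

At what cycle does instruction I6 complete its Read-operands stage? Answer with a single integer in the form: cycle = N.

[1] I1→A0
[2] I1 RO, I2→A1
[3] I1 EX, I2 RO
[4] I1 WR R0
[5] I2 EX
[6] I2 WR R3
[7] I3→M1
[8] I3 RO, I4→A1
[9] I4 RO
[11] I4 EX
[12] I4 WR R4
[13] I3 EX
[14] I3 WR R3
[15] I5→A1
[16] I5 RO
[18] I5 EX
[19] I5 WR R3
[20] I6→A1
[21] I6 RO
[23] I6 EX
[24] I6 WR R4
[25] I7→M1
[26] I7 RO, I8→A1
[27] I8 RO
[29] I8 EX
[30] I8 WR R3
[31] I7 EX
[32] I7 WR R4

cycle = 21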